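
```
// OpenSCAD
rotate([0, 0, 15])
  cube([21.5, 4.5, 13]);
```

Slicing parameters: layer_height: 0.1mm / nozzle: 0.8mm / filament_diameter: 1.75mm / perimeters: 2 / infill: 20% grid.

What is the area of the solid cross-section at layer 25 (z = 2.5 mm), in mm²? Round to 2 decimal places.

96.75 mm²

At z = 2.5 mm: the cube is present — its section is the full 21.5×4.5 rectangle (area 96.75 mm²); (whole slice rotated 15° about Z — lengths, areas and connectivity unchanged). Overall, the cross-section is a single solid region. Net area = 96.75 mm².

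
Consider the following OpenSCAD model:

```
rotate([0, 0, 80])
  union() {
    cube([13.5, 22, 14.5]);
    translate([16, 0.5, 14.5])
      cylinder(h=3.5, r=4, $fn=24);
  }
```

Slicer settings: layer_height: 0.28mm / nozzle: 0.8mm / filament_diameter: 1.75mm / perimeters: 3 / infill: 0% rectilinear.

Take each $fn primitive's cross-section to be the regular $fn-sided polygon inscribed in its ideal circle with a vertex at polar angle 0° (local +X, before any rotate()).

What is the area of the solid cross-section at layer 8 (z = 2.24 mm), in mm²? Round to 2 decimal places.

297.00 mm²

At z = 2.24 mm: the cube (footprint 13.5×22) is included at this height (area 297.00 mm²); the cylinder at (16, 0.5) is not intersected at this z (z outside [14.5, 18]); Merging all regions: only the 13.5×22 cube is present, so the union is just that shape — area = 297.00 mm²; (whole slice rotated 80° about Z — lengths, areas and connectivity unchanged). Overall, the cross-section is a single solid region. Net area = 297.00 mm².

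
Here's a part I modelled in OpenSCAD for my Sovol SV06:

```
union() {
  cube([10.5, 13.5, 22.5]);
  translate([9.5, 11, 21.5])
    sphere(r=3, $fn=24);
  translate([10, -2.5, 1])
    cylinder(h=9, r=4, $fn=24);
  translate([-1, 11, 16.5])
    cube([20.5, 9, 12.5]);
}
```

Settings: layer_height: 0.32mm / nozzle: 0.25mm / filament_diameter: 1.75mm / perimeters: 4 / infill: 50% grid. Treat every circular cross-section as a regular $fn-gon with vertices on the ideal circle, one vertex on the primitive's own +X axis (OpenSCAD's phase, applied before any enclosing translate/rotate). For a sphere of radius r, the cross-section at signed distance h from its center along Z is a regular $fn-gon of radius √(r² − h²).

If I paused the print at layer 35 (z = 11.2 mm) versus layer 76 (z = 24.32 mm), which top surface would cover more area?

Layer 35 (z = 11.2): the 10.5×13.5 cube contributes its full rectangle (area 141.75 mm²); the sphere at (9.5, 11) is not intersected at this z (|z−center|=10.300 > r=3); the cylinder at (10, -2.5) is not intersected at this z (z outside [1, 10]); the cube at (-1, 11) is absent (z outside [16.5, 29]); Merging all regions: only the 10.5×13.5 cube is present, so the union is just that shape — area = 141.75 mm². So its area = 141.75 mm². Layer 76 (z = 24.32): the cube is absent (z outside [0, 22.5]); the sphere at (9.5, 11): section is a regular 24-gon, circumradius = √(r²−h²) = √(3²−2.82²) = 1.024 (area = (24/2)·1.024²·sin(360°/24) = 3.25 mm²); the cylinder at (10, -2.5) does not reach this height (z outside [1, 10]); the 20.5×9 cube at (-1, 11) contributes its full rectangle (area 184.50 mm²); Combining (union): the regions partially overlap — summed areas 187.75 mm² minus the doubly-counted overlap 1.63 mm² gives 186.13 mm² — area = 186.13 mm². So its area = 186.13 mm². Layer 76 is larger (186.13 vs 141.75 mm²).

layer 76 (z = 24.32 mm)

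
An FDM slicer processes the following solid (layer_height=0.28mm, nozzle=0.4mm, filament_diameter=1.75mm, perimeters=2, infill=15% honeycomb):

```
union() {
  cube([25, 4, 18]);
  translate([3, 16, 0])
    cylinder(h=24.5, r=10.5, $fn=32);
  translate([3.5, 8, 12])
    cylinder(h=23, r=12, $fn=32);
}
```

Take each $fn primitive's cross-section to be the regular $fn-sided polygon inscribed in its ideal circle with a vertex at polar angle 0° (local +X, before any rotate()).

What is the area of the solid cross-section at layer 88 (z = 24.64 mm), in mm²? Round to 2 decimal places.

At z = 24.64 mm: the cube is not intersected at this z (z outside [0, 18]); the cylinder at (3, 16) is not intersected at this z (z outside [0, 24.5]); the r=12 cylinder at (3.5, 8) contributes a regular 32-gon of circumradius 12 (area = (32/2)·12.000²·sin(360°/32) = 449.49 mm²); Combining (union): only the r=12 cylinder at (3.5, 8) is present, so the union is just that shape — area = 449.49 mm². Overall, the cross-section is a single solid region. Net area = 449.49 mm².

449.49 mm²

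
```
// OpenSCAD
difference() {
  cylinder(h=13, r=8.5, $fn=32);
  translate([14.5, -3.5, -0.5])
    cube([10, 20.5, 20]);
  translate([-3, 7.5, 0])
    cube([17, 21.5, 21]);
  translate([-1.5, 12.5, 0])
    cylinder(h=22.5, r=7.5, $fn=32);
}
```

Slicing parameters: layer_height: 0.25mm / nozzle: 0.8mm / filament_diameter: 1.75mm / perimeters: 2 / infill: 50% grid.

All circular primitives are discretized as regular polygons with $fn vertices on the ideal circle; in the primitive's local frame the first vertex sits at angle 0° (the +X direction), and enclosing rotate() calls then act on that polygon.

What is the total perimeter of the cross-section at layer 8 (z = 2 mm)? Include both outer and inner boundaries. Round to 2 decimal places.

53.53 mm

At z = 2 mm: the r=8.5 cylinder gives a regular 32-gon of circumradius 8.5 (constant along its height) (perimeter = 2·32·8.500·sin(180°/32) = 53.32 mm); the cube at (14.5, -3.5) (footprint 10×20.5) is included at this height (perimeter 61.00 mm); the cube at (-3, 7.5) (footprint 17×21.5) is included at this height (perimeter 77.00 mm); the cylinder at (-1.5, 12.5): section is a regular 32-gon, circumradius r=7.5 (perimeter = 2·32·7.500·sin(180°/32) = 47.05 mm); Taking the first minus the rest: starting from the r=8.5 cylinder, the 10×20.5 cube at (14.5, -3.5) misses the remaining region (no effect); the 17×21.5 cube at (-3, 7.5) partially overlaps it — only the 4.96 mm² overlap (of its 365.50 mm²) is removed, clipping the outline; the r=7.5 cylinder at (-1.5, 12.5) partially overlaps it — only the 17.41 mm² overlap (of its 175.58 mm²) is removed, clipping the outline — boundary = 53.53 mm. Overall, the cross-section is a single solid region. Total boundary length (outer) = 53.53 mm.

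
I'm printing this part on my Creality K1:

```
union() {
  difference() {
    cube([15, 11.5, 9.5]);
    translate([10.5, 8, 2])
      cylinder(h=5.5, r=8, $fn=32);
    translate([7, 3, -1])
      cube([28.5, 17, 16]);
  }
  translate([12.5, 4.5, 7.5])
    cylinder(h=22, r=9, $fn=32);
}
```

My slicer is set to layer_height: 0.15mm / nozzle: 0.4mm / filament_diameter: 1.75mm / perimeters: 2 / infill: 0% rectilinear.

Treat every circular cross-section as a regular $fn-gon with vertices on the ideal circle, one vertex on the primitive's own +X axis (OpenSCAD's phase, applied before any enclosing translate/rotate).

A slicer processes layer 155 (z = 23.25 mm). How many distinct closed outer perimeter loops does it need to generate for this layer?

1

At z = 23.25 mm: the cube is not intersected at this z (z outside [0, 9.5]); the cylinder at (10.5, 8) is not intersected at this z (z outside [2, 7.5]); the cube at (7, 3) is not intersected at this z (z outside [-1, 15]); After the difference (first − rest): the first operand is absent here, so nothing remains; the cylinder at (12.5, 4.5): section is a regular 32-gon, circumradius r=9; Combining (union): only the r=9 cylinder at (12.5, 4.5) is present, so the union is just that shape — 1 connected region. The result has 1 disconnected region.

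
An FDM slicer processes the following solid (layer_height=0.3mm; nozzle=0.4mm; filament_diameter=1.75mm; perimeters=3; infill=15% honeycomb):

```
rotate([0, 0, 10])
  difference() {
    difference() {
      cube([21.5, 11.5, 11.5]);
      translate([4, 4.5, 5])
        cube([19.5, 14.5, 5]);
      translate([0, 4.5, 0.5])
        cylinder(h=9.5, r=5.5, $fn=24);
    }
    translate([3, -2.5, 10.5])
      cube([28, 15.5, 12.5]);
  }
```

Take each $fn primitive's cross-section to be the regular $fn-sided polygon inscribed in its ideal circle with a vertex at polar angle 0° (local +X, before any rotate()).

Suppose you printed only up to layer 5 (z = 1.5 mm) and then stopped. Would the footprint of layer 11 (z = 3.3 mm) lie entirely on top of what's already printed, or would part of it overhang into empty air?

Compare the two slices. At z = 1.5: the cube (footprint 21.5×11.5) is included at this height (area 247.25 mm²); the cube at (4, 4.5) does not reach this height (z outside [5, 10]); the r=5.5 cylinder at (0, 4.5) contributes a regular 24-gon of circumradius 5.5 (area = (24/2)·5.500²·sin(360°/24) = 93.95 mm²); After the difference (first − rest): starting from the 21.5×11.5 cube (247.25 mm²), the r=5.5 cylinder at (0, 4.5) partially overlaps it — only the 44.93 mm² overlap (of its 93.95 mm²) is removed, clipping the outline — area = 202.32 mm²; the cube at (3, -2.5) does not reach this height (z outside [10.5, 23]); Subtracting the remaining from the first: none of the subtracted shapes is present at this height, so the result so far is unchanged — area = 202.32 mm²; (whole slice rotated 10° about Z — lengths, areas and connectivity unchanged). At z = 3.3: the 21.5×11.5 cube contributes its full rectangle (area 247.25 mm²); the cube at (4, 4.5) is absent (z outside [5, 10]); the cylinder at (0, 4.5): section is a regular 24-gon, circumradius r=5.5 (area = (24/2)·5.500²·sin(360°/24) = 93.95 mm²); Subtracting the remaining from the first: starting from the 21.5×11.5 cube (247.25 mm²), the r=5.5 cylinder at (0, 4.5) partially overlaps it — only the 44.93 mm² overlap (of its 93.95 mm²) is removed, clipping the outline — area = 202.32 mm²; the cube at (3, -2.5) is absent (z outside [10.5, 23]); After the difference (first − rest): none of the subtracted shapes is present at this height, so that combined region is unchanged — area = 202.32 mm²; (whole slice rotated 10° about Z — lengths, areas and connectivity unchanged). Checking containment: the cross-section at z = 3.3 is a subset of the cross-section at z = 1.5.

entirely on top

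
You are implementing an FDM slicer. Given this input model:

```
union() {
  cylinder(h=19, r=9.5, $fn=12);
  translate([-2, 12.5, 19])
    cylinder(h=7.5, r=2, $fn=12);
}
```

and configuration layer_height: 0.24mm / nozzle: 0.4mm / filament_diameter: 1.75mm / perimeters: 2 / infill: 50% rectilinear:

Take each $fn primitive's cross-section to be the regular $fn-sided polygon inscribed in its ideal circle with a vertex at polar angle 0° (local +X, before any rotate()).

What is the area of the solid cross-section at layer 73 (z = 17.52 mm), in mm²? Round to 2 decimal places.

At z = 17.52 mm: the r=9.5 cylinder contributes a regular 12-gon of circumradius 9.5 (area = (12/2)·9.500²·sin(360°/12) = 270.75 mm²); the cylinder at (-2, 12.5) is not intersected at this z (z outside [19, 26.5]); Combining (union): only the r=9.5 cylinder is present, so the union is just that shape — area = 270.75 mm². Overall, the cross-section is a single solid region. Net area = 270.75 mm².

270.75 mm²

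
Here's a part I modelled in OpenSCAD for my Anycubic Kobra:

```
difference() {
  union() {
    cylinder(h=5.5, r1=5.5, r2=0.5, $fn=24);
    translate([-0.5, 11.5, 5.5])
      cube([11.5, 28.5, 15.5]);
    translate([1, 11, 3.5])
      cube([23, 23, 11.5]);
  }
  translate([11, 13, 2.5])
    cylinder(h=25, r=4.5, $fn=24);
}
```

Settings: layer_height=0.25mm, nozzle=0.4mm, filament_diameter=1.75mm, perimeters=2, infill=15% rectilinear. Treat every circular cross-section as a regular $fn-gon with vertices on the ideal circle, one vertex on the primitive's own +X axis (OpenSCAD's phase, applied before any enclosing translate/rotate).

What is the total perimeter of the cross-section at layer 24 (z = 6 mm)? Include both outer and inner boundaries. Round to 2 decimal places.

At z = 6 mm: the cone does not reach this height (z outside [0, 5.5]); the 11.5×28.5 cube at (-0.5, 11.5) contributes its full rectangle (perimeter 80.00 mm); the cube at (1, 11) is present — its section is the full 23×23 rectangle (perimeter 92.00 mm); Merging all regions: the regions partially overlap (shared area 225.00 mm²), so the edge portions inside another operand are dropped and the merged outline is re-measured after clipping — boundary = 107.00 mm; the r=4.5 cylinder at (11, 13) gives a regular 24-gon of circumradius 4.5 (constant along its height) (perimeter = 2·24·4.500·sin(180°/24) = 28.19 mm); Taking the first minus the rest: starting from the result so far, the r=4.5 cylinder at (11, 13) partially overlaps it — only the 48.72 mm² overlap (of its 62.89 mm²) is removed, clipping the outline — boundary = 117.25 mm. Overall, the cross-section is a single solid region. Total boundary length (outer) = 117.25 mm.

117.25 mm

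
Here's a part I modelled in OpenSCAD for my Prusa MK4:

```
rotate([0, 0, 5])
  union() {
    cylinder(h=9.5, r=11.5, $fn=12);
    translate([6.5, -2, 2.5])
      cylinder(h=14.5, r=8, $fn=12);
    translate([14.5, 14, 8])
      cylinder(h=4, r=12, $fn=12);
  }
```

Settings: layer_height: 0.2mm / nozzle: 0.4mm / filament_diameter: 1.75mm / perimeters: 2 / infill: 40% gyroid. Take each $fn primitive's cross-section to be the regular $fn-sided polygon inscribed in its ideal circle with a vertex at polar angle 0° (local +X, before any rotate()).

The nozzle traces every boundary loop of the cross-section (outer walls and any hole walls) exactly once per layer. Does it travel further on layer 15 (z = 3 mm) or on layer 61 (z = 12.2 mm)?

layer 15 (z = 3 mm)

Layer 15 (z = 3): the r=11.5 cylinder contributes a regular 12-gon of circumradius 11.5 (perimeter = 2·12·11.500·sin(180°/12) = 71.43 mm); the r=8 cylinder at (6.5, -2) contributes a regular 12-gon of circumradius 8 (perimeter = 2·12·8.000·sin(180°/12) = 49.69 mm); the cylinder at (14.5, 14) does not reach this height (z outside [8, 12]); Combining (union): the regions partially overlap (shared area 149.57 mm²), so the edge portions inside another operand are dropped and the merged outline is re-measured after clipping — boundary = 76.22 mm; (rotated 5° about Z; rotation is an isometry so areas/perimeters/island counts are preserved). So its perimeter = 76.22 mm. Layer 61 (z = 12.2): the cylinder does not reach this height (z outside [0, 9.5]); the r=8 cylinder at (6.5, -2) gives a regular 12-gon of circumradius 8 (constant along its height) (perimeter = 2·12·8.000·sin(180°/12) = 49.69 mm); the cylinder at (14.5, 14) is absent (z outside [8, 12]); Taking the union: only the r=8 cylinder at (6.5, -2) is present, so the union is just that shape — boundary = 49.69 mm; (rotated 5° about Z; rotation is an isometry so areas/perimeters/island counts are preserved). So its perimeter = 49.69 mm. Layer 15 is larger (76.22 vs 49.69 mm).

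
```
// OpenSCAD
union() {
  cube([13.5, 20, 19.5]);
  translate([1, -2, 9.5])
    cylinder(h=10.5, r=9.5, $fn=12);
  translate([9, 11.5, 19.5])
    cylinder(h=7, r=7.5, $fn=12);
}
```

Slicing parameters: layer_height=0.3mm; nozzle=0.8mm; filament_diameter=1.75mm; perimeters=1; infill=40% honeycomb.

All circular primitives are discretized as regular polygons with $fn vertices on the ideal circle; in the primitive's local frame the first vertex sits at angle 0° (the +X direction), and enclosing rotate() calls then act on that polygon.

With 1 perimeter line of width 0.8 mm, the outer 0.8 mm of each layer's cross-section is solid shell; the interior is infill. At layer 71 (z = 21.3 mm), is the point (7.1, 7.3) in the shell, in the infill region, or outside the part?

infill

At z = 21.3 mm: the cube is absent (z outside [0, 19.5]); the cylinder at (1, -2) is absent (z outside [9.5, 20]); the r=7.5 cylinder at (9, 11.5) gives a regular 12-gon of circumradius 7.5 (constant along its height); Taking the union: only the r=7.5 cylinder at (9, 11.5) is present, so the union is just that shape — 1 connected region. Overall, the cross-section is a single solid region. The nearest boundary edge runs (5.25, 5.00)→(9.00, 4.00); distance from the point to it = 2.70 mm. The point is inside the cross-section and 2.70 mm from the nearest boundary — more than the 0.8 mm shell width (1 × 0.8), so it's in the infill interior.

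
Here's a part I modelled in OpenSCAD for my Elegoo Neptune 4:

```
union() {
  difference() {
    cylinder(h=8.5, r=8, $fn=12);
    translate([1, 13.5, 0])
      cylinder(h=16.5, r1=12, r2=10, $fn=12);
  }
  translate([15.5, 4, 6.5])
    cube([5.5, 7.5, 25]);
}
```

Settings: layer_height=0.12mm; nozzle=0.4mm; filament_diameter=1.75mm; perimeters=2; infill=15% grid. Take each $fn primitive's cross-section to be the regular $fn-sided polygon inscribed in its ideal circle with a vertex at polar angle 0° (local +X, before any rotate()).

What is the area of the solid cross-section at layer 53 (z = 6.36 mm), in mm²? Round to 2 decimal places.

145.79 mm²

At z = 6.36 mm: the r=8 cylinder contributes a regular 12-gon of circumradius 8 (area = (12/2)·8.000²·sin(360°/12) = 192.00 mm²); the cone at (1, 13.5) contributes a regular 12-gon of circumradius 11.229 (interpolated between r1=12 and r2=10 at t=0.385) (area = (12/2)·11.229²·sin(360°/12) = 378.28 mm²); Subtracting the remaining from the first: starting from the r=8 cylinder (192.00 mm²), the cone at (1, 13.5) partially overlaps it — only the 46.21 mm² overlap (of its 378.28 mm²) is removed, clipping the outline — area = 145.79 mm²; the cube at (15.5, 4) does not reach this height (z outside [6.5, 31.5]); Taking the union: only the result so far is present, so the union is just that shape — area = 145.79 mm². Overall, the cross-section is a single solid region. Net area = 145.79 mm².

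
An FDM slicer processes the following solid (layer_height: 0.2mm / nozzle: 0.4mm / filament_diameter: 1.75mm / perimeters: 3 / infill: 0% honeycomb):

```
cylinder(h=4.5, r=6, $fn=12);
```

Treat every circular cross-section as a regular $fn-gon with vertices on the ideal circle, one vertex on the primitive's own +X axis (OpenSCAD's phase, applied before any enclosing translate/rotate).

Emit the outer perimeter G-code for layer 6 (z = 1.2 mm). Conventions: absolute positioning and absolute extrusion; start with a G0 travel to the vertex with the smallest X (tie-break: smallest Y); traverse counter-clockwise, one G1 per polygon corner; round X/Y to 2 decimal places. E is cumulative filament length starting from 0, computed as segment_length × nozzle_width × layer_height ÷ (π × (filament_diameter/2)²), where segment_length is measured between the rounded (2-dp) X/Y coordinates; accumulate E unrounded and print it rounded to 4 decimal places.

At z = 1.2 mm: the r=6 cylinder contributes a regular 12-gon of circumradius 6. The outline is a single polygon with 12 vertices. Extrusion per mm of travel: 0.4 × 0.2 / (π × 0.875²) = 0.033260. Accumulating E over each segment gives final E = 1.2401.

G0 X-6.00 Y0.00 Z1.20
G1 X-5.20 Y-3.00 E0.1033
G1 X-3.00 Y-5.20 E0.2067
G1 X0.00 Y-6.00 E0.3100
G1 X3.00 Y-5.20 E0.4133
G1 X5.20 Y-3.00 E0.5168
G1 X6.00 Y0.00 E0.6200
G1 X5.20 Y3.00 E0.7233
G1 X3.00 Y5.20 E0.8268
G1 X0.00 Y6.00 E0.9300
G1 X-3.00 Y5.20 E1.0333
G1 X-5.20 Y3.00 E1.1368
G1 X-6.00 Y0.00 E1.2401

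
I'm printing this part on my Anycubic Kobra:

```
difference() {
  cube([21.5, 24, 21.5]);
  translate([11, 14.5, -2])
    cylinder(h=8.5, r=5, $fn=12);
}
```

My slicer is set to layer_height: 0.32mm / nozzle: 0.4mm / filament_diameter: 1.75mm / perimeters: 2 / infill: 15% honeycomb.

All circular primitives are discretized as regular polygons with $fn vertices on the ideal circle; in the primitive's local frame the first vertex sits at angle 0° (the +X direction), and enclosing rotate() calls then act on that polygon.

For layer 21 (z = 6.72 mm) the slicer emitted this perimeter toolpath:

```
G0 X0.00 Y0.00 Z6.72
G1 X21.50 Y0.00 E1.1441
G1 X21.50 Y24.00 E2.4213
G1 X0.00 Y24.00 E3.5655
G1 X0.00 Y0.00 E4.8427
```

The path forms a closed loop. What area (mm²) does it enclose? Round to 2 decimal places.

516.00 mm²

Apply the shoelace formula to the sequence of (X, Y) vertices; enclosed area = 516.00 mm².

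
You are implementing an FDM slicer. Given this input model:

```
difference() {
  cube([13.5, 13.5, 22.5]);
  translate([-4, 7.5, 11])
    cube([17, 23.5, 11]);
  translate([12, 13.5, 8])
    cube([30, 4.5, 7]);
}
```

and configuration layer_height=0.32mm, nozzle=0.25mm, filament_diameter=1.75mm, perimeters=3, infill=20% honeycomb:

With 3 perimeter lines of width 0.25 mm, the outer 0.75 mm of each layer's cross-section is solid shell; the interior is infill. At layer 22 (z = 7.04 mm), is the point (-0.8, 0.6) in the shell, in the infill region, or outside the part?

outside

At z = 7.04 mm: the 13.5×13.5 cube contributes its full rectangle; the cube at (-4, 7.5) does not reach this height (z outside [11, 22]); the cube at (12, 13.5) does not reach this height (z outside [8, 15]); After the difference (first − rest): none of the subtracted shapes is present at this height, so the 13.5×13.5 cube is unchanged — 1 connected region. Overall, the cross-section is a single solid region. The nearest boundary edge runs (0.00, 13.50)→(0.00, 0.00); distance from the point to it = 0.80 mm. The point is not inside any of the regions above, so it lies outside the cross-section (0.80 mm from the nearest boundary).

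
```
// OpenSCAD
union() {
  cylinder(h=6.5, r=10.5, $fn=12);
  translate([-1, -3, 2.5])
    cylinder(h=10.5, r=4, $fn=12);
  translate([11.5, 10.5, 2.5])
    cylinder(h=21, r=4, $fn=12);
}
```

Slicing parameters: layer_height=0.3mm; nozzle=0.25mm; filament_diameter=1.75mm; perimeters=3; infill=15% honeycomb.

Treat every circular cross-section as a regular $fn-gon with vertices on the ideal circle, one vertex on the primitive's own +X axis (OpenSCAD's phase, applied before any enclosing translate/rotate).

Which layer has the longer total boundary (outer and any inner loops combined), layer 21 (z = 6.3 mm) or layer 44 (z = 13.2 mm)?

Layer 21 (z = 6.3): the r=10.5 cylinder contributes a regular 12-gon of circumradius 10.5 (perimeter = 2·12·10.500·sin(180°/12) = 65.22 mm); the cylinder at (-1, -3): section is a regular 12-gon, circumradius r=4 (perimeter = 2·12·4.000·sin(180°/12) = 24.85 mm); the r=4 cylinder at (11.5, 10.5) gives a regular 12-gon of circumradius 4 (constant along its height) (perimeter = 2·12·4.000·sin(180°/12) = 24.85 mm); Taking the union: the regions partially overlap (shared area 48.00 mm²), so the edge portions inside another operand are dropped and the merged outline is re-measured after clipping — boundary = 90.07 mm. So its perimeter = 90.07 mm. Layer 44 (z = 13.2): the cylinder is absent (z outside [0, 6.5]); the cylinder at (-1, -3) does not reach this height (z outside [2.5, 13]); the r=4 cylinder at (11.5, 10.5) gives a regular 12-gon of circumradius 4 (constant along its height) (perimeter = 2·12·4.000·sin(180°/12) = 24.85 mm); Combining (union): only the r=4 cylinder at (11.5, 10.5) is present, so the union is just that shape — boundary = 24.85 mm. So its perimeter = 24.85 mm. Layer 21 is larger (90.07 vs 24.85 mm).

layer 21 (z = 6.3 mm)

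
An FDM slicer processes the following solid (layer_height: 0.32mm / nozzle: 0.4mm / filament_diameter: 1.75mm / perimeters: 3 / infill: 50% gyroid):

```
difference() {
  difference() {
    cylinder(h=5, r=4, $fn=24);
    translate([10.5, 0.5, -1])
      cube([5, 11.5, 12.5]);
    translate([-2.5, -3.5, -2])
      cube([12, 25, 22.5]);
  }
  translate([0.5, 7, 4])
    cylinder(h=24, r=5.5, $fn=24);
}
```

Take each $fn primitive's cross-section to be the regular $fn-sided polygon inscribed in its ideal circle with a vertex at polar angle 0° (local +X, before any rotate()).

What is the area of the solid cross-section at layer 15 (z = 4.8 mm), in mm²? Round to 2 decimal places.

7.44 mm²

At z = 4.8 mm: the r=4 cylinder contributes a regular 24-gon of circumradius 4 (area = (24/2)·4.000²·sin(360°/24) = 49.69 mm²); the 5×11.5 cube at (10.5, 0.5) contributes its full rectangle (area 57.50 mm²); the cube at (-2.5, -3.5) is present — its section is the full 12×25 rectangle (area 300.00 mm²); After the difference (first − rest): starting from the r=4 cylinder (49.69 mm²), the 5×11.5 cube at (10.5, 0.5) misses the remaining region (no effect); the 12×25 cube at (-2.5, -3.5) partially overlaps it — only the 42.12 mm² overlap (of its 300.00 mm²) is removed, clipping the outline — area = 7.58 mm²; the r=5.5 cylinder at (0.5, 7) contributes a regular 24-gon of circumradius 5.5 (area = (24/2)·5.500²·sin(360°/24) = 93.95 mm²); After the difference (first − rest): starting from that combined region (7.58 mm²), the r=5.5 cylinder at (0.5, 7) partially overlaps it — only the 0.14 mm² overlap (of its 93.95 mm²) is removed, clipping the outline — area = 7.44 mm². Overall, the cross-section has 2 separate islands. Net area = 7.44 mm².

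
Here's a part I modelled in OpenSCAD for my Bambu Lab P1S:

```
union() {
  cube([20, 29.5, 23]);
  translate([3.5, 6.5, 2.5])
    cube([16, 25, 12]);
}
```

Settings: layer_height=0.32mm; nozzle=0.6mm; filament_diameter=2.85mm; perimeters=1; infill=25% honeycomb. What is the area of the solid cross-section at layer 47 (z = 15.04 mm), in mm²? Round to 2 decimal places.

At z = 15.04 mm: the cube (footprint 20×29.5) is included at this height (area 590.00 mm²); the cube at (3.5, 6.5) is absent (z outside [2.5, 14.5]); Merging all regions: only the 20×29.5 cube is present, so the union is just that shape — area = 590.00 mm². Overall, the cross-section is a single solid region. Net area = 590.00 mm².

590.00 mm²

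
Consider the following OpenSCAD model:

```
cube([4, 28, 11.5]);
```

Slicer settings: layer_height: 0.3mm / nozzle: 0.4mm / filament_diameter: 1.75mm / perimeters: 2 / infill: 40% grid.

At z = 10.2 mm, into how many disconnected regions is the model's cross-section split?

1

At z = 10.2 mm: the cube is present — its section is the full 4×28 rectangle. The result has 1 disconnected region.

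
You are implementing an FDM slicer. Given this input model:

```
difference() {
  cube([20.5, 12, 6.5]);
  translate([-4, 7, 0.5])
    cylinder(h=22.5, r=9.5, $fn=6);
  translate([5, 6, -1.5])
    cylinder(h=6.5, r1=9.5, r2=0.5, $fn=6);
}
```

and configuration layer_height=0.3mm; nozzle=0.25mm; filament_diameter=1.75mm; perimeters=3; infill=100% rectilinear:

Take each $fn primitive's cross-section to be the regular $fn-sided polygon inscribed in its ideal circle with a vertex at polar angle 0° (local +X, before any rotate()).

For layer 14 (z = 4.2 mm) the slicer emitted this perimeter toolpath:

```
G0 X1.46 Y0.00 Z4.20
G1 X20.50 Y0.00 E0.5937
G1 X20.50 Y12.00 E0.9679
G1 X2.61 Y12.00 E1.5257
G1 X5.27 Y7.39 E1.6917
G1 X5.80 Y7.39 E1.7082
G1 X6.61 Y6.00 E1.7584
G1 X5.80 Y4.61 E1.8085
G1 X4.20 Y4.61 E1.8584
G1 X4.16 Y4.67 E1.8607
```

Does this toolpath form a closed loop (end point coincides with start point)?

no

Start point (G0): (1.46, 0.00). End point (last G1): the path does not return to the start — open.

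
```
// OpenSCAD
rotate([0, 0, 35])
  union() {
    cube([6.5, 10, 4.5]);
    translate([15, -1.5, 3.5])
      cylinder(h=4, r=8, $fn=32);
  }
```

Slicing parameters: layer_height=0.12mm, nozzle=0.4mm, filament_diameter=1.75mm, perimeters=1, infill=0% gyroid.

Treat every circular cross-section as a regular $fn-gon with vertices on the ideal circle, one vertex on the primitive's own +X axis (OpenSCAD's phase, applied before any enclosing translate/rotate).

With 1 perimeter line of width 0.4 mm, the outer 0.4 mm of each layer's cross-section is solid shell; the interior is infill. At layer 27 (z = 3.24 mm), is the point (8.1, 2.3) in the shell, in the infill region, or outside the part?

outside

At z = 3.24 mm: the 6.5×10 cube contributes its full rectangle; the cylinder at (15, -1.5) is not intersected at this z (z outside [3.5, 7.5]); Combining (union): only the 6.5×10 cube is present, so the union is just that shape — 1 connected region; (whole slice rotated 35° about Z — lengths, areas and connectivity unchanged). Overall, the cross-section is a single solid region. Undo the 35° rotation: the query point maps to (7.954, -2.762) in the un-rotated model frame. The nearest boundary edge runs (0.00, 0.00)→(6.50, 0.00); distance from the point to it = 3.12 mm. The point is not inside any of the regions above, so it lies outside the cross-section (3.12 mm from the nearest boundary).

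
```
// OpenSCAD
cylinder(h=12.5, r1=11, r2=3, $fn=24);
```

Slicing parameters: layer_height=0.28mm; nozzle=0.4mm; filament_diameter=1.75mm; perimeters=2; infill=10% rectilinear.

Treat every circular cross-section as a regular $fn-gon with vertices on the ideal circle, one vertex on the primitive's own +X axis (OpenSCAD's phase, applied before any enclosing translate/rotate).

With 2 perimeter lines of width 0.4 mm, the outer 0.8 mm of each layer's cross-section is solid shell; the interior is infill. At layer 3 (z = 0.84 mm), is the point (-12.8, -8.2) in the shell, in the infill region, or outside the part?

At z = 0.84 mm: the cone contributes a regular 24-gon of circumradius 10.462 (interpolated between r1=11 and r2=3 at t=0.067). Overall, the cross-section is a single solid region. The nearest boundary edge runs (-9.06, -5.23)→(-7.40, -7.40); distance from the point to it = 4.77 mm. The point is not inside any of the regions above, so it lies outside the cross-section (4.77 mm from the nearest boundary).

outside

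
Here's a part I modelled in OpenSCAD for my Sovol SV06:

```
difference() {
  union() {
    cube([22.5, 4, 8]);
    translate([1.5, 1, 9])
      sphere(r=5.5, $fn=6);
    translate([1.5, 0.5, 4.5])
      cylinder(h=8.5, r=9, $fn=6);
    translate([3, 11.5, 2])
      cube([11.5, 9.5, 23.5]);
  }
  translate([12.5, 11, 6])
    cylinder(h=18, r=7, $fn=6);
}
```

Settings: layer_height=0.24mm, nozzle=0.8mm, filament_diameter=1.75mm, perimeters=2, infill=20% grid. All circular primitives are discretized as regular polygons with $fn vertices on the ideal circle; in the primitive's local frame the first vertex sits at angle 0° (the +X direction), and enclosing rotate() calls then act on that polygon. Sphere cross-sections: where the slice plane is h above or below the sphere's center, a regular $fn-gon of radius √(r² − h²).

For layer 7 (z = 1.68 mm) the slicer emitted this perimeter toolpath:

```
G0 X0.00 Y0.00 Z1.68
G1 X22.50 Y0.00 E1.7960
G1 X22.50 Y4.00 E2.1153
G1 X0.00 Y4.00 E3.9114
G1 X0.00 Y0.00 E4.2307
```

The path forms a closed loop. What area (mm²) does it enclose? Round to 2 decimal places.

Apply the shoelace formula to the sequence of (X, Y) vertices; enclosed area = 90.00 mm².

90.00 mm²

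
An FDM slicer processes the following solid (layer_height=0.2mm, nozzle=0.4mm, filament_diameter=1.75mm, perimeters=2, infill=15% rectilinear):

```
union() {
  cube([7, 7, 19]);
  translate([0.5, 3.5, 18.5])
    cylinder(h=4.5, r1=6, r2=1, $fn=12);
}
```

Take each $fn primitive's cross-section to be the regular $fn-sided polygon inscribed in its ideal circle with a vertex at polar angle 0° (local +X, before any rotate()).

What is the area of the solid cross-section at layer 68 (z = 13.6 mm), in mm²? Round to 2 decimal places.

49.00 mm²

At z = 13.6 mm: the cube is present — its section is the full 7×7 rectangle (area 49.00 mm²); the cone at (0.5, 3.5) does not reach this height (z outside [18.5, 23]); Combining (union): only the 7×7 cube is present, so the union is just that shape — area = 49.00 mm². Overall, the cross-section is a single solid region. Net area = 49.00 mm².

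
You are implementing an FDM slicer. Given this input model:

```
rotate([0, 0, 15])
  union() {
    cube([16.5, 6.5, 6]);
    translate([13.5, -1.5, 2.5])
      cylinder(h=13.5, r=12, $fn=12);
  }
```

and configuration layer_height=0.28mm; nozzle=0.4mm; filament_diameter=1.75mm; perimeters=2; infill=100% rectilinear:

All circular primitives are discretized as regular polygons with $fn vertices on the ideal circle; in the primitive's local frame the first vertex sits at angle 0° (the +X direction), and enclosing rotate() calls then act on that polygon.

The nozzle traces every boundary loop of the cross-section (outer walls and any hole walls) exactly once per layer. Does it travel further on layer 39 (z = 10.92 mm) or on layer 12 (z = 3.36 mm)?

layer 12 (z = 3.36 mm)

Layer 39 (z = 10.92): the cube is not intersected at this z (z outside [0, 6]); the r=12 cylinder at (13.5, -1.5) gives a regular 12-gon of circumradius 12 (constant along its height) (perimeter = 2·12·12.000·sin(180°/12) = 74.54 mm); Taking the union: only the r=12 cylinder at (13.5, -1.5) is present, so the union is just that shape — boundary = 74.54 mm; (rotated 15° about Z; rotation is an isometry so areas/perimeters/island counts are preserved). So its perimeter = 74.54 mm. Layer 12 (z = 3.36): the cube is present — its section is the full 16.5×6.5 rectangle (perimeter 46.00 mm); the r=12 cylinder at (13.5, -1.5) gives a regular 12-gon of circumradius 12 (constant along its height) (perimeter = 2·12·12.000·sin(180°/12) = 74.54 mm); Merging all regions: the regions partially overlap (shared area 87.76 mm²), so the edge portions inside another operand are dropped and the merged outline is re-measured after clipping — boundary = 80.56 mm; (rotated 15° about Z; rotation is an isometry so areas/perimeters/island counts are preserved). So its perimeter = 80.56 mm. Layer 12 is larger (80.56 vs 74.54 mm).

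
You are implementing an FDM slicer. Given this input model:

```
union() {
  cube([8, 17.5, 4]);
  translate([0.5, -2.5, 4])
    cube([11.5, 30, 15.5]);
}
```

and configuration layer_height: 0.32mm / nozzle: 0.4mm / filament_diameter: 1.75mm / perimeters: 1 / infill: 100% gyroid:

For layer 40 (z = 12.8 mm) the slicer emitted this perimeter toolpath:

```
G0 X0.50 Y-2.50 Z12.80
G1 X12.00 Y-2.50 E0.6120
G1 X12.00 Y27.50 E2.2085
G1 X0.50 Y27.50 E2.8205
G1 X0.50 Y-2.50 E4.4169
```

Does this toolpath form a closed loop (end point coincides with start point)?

Start point (G0): (0.50, -2.50). End point (last G1): the path returns to the start — closed.

yes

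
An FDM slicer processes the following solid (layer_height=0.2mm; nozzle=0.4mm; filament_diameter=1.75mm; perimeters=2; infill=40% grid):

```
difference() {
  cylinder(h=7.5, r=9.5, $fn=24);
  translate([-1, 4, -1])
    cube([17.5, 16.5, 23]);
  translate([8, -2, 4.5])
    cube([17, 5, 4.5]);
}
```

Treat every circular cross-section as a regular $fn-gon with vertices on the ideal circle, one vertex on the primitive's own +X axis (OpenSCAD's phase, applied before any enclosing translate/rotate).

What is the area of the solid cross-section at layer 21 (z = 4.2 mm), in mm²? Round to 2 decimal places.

At z = 4.2 mm: the cylinder: section is a regular 24-gon, circumradius r=9.5 (area = (24/2)·9.500²·sin(360°/24) = 280.30 mm²); the cube at (-1, 4) (footprint 17.5×16.5) is included at this height (area 288.75 mm²); the cube at (8, -2) is not intersected at this z (z outside [4.5, 9]); After the difference (first − rest): starting from the r=9.5 cylinder (280.30 mm²), the 17.5×16.5 cube at (-1, 4) partially overlaps it — only the 38.90 mm² overlap (of its 288.75 mm²) is removed, clipping the outline — area = 241.40 mm². Overall, the cross-section is a single solid region. Net area = 241.40 mm².

241.40 mm²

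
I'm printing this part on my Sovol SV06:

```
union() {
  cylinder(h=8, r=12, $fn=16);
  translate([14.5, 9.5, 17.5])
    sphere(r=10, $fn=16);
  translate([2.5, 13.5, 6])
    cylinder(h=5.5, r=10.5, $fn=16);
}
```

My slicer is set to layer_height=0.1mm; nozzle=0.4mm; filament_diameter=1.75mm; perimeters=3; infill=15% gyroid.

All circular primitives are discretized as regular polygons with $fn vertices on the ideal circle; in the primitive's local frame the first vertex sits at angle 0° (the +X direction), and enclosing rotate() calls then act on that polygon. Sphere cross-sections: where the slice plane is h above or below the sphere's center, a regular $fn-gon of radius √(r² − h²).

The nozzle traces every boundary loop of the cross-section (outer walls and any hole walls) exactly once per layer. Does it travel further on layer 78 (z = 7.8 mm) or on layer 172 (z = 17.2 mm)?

Layer 78 (z = 7.8): the r=12 cylinder contributes a regular 16-gon of circumradius 12 (perimeter = 2·16·12.000·sin(180°/16) = 74.91 mm); the r=10 sphere at (14.5, 9.5) slices to a regular 16-gon of circumradius 2.431 (√(r²−h²) with h=9.7 from center) (perimeter = 2·16·2.431·sin(180°/16) = 15.18 mm); the r=10.5 cylinder at (2.5, 13.5) contributes a regular 16-gon of circumradius 10.5 (perimeter = 2·16·10.500·sin(180°/16) = 65.55 mm); Taking the union: the regions partially overlap (shared area 102.93 mm²), so the edge portions inside another operand are dropped and the merged outline is re-measured after clipping — boundary = 112.36 mm. So its perimeter = 112.36 mm. Layer 172 (z = 17.2): the cylinder does not reach this height (z outside [0, 8]); the sphere at (14.5, 9.5): section is a regular 16-gon, circumradius = √(r²−h²) = √(10²−0.3²) = 9.995 (perimeter = 2·16·9.995·sin(180°/16) = 62.40 mm); the cylinder at (2.5, 13.5) is absent (z outside [6, 11.5]); Taking the union: only the r=10 sphere at (14.5, 9.5) is present, so the union is just that shape — boundary = 62.40 mm. So its perimeter = 62.40 mm. Layer 78 is larger (112.36 vs 62.40 mm).

layer 78 (z = 7.8 mm)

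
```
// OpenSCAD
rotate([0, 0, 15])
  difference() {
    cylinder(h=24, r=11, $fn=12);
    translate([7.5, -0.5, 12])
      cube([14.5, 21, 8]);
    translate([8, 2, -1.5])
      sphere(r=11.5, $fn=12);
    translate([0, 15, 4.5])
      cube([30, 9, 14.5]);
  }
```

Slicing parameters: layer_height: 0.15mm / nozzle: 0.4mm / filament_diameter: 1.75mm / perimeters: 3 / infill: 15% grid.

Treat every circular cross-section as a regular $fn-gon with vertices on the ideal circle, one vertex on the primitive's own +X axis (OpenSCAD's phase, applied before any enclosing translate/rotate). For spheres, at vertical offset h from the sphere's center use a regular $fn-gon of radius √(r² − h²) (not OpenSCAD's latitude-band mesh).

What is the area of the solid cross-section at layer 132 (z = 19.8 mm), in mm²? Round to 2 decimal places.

344.03 mm²

At z = 19.8 mm: the r=11 cylinder gives a regular 12-gon of circumradius 11 (constant along its height) (area = (12/2)·11.000²·sin(360°/12) = 363.00 mm²); the cube at (7.5, -0.5) is present — its section is the full 14.5×21 rectangle (area 304.50 mm²); the sphere at (8, 2) is absent (|z−center|=21.300 > r=11.5); the cube at (0, 15) is not intersected at this z (z outside [4.5, 19]); Subtracting the remaining from the first: starting from the r=11 cylinder (363.00 mm²), the 14.5×21 cube at (7.5, -0.5) partially overlaps it — only the 18.97 mm² overlap (of its 304.50 mm²) is removed, clipping the outline — area = 344.03 mm²; (rotated 15° about Z; rotation is an isometry so areas/perimeters/island counts are preserved). Overall, the cross-section is a single solid region. Net area = 344.03 mm².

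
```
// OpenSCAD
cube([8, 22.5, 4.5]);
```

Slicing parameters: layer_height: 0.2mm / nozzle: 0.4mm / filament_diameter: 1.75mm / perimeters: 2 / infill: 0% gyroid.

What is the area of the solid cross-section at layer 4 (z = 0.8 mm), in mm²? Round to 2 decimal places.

180.00 mm²

At z = 0.8 mm: the 8×22.5 cube contributes its full rectangle (area 180.00 mm²). Overall, the cross-section is a single solid region. Net area = 180.00 mm².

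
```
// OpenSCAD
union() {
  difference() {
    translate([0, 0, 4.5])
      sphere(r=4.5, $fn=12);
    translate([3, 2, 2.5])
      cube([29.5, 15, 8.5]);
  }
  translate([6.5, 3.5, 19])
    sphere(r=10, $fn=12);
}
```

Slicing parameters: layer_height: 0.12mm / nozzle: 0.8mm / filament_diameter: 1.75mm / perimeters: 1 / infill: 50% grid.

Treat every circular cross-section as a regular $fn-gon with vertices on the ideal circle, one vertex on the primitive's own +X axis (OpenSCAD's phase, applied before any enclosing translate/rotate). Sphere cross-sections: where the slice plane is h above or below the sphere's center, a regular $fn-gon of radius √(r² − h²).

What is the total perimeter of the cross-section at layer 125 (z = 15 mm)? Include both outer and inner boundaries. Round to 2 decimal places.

At z = 15 mm: the sphere is not intersected at this z (|z−center|=10.500 > r=4.5); the cube at (3, 2) does not reach this height (z outside [2.5, 11]); Taking the first minus the rest: the first operand is absent here, so nothing remains; the r=10 sphere at (6.5, 3.5) contributes a regular 12-gon of circumradius √(10²−4²) = 9.165 (perimeter = 2·12·9.165·sin(180°/12) = 56.93 mm); Taking the union: only the r=10 sphere at (6.5, 3.5) is present, so the union is just that shape — boundary = 56.93 mm. Overall, the cross-section is a single solid region. Total boundary length (outer) = 56.93 mm.

56.93 mm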